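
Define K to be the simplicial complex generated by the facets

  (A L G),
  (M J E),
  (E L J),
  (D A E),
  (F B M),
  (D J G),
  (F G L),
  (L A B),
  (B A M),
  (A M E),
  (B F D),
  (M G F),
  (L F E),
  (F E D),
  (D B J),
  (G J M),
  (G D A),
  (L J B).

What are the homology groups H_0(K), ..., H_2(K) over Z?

H_0 ≅ Z,  H_1 ≅ Z^2,  H_2 ≅ Z.

We work with the vertex ordering A < B < D < E < F < G < J < L < M. The simplices of K, each written with vertices in increasing order, are:

  0-simplices (9): A, B, D, E, F, G, J, L, M
  1-simplices (27): AB, AD, AE, AG, AL, AM, BD, BF, BJ, BL, BM, DE, DF, DG, DJ, EF, EJ, EL, EM, FG, FL, FM, GJ, GL, GM, JL, JM
  2-simplices (18): ABL, ABM, ADE, ADG, AEM, AGL, BDF, BDJ, BFM, BJL, DEF, DGJ, EFL, EJL, EJM, FGL, FGM, GJM

giving chain groups C_0 ≅ Z^9, C_1 ≅ Z^27, C_2 ≅ Z^18.

Boundary ∂_1: C_1 → C_0 sends each edge [p,q] (with p < q) to q − p.
The 9×27 boundary matrix has rank 8 and Smith normal form diag(1,1,1,1,1,1,1,1).

Boundary ∂_2: C_2 → C_1 acts by ∂[p,q,r] = [q,r] − [p,r] + [p,q]. For instance
  ∂ABM = BM − AM + AB,
  ∂ADG = DG − AG + AD.
This gives a 27×18 integer matrix of rank 17; reducing to Smith normal form yields diagonal entries (1,1,1,1,1,1,1,1,1,1,1,1,1,1,1,1,1).

Computing H_k = (kernel of ∂_k) / (image of ∂_{k+1}):

  H_0: rank C_0 − rank ∂_1 = 9 − 8 = 1, and the invariant factors of ∂_1 are all 1, so H_0 = Z.
  H_1: rank ker ∂_1 − rank ∂_2 = (27 − 8) − 17 = 2, and the invariant factors of ∂_2 are all 1, so H_1 = Z^2.
  H_2: rank ker ∂_2 − rank ∂_3 = (18 − 17) − 0 = 1, and there is no ∂_3, so H_2 = Z.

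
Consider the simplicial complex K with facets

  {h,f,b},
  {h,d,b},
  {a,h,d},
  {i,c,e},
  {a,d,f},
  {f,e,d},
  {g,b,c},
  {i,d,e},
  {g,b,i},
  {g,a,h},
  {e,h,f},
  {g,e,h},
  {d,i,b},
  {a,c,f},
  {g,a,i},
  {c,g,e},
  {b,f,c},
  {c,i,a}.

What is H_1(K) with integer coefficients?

Fix the vertex order a < b < c < d < e < f < g < h < i and write every simplex with vertices in increasing order. Then dim K = 2 and the simplices of K are:

  0-simplices (9): a, b, c, d, e, f, g, h, i
  1-simplices (27): ac, ad, af, ag, ah, ai, bc, bd, bf, bg, bh, bi, ce, cf, cg, ci, de, df, dh, di, ef, eg, eh, ei, fh, gh, gi
  2-simplices (18): acf, aci, adf, adh, agh, agi, bcf, bcg, bdh, bdi, bfh, bgi, ceg, cei, def, dei, efh, egh

so the chain groups are C_0 ≅ Z^9, C_1 ≅ Z^27, C_2 ≅ Z^18.

∂_1: C_1 → C_0 maps an edge to its endpoints' difference, ∂[p,q] = q − p.
The resulting 9×27 matrix has rank 8, and its Smith normal form has invariant factors (1,1,1,1,1,1,1,1).

∂_2: C_2 → C_1 maps a triangle to the signed sum of its edges. For instance
  ∂adh = dh − ah + ad,
  ∂ceg = eg − cg + ce.
As a 27×18 matrix over Z this has rank 18, with invariant factors (1,1,1,1,1,1,1,1,1,1,1,1,1,1,1,1,1,2).

From H_k ≅ ker(∂_k) / im(∂_{k+1}) we obtain:

  H_1: rank ker ∂_1 − rank ∂_2 = (27 − 8) − 18 = 1, and ∂_2 has invariant factor 2 > 1, so H_1 ≅ Z ⊕ Z/2.

H_1 = Z ⊕ Z/2.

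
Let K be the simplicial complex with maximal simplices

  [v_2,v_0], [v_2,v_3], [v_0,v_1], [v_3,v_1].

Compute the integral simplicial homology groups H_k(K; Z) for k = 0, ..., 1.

K has 4 vertices, 4 edges.
rank ∂_0 = 0, rank ∂_1 = 3 ⇒ b_0 = 4 − 0 − 3 = 1; all invariant factors of ∂_1 are 1 so no torsion. So H_0 ≅ Z.
rank ∂_1 = 3, rank ∂_2 = 0 ⇒ b_1 = 4 − 3 − 0 = 1. So H_1 ≅ Z.

H_0 = Z,  H_1 = Z.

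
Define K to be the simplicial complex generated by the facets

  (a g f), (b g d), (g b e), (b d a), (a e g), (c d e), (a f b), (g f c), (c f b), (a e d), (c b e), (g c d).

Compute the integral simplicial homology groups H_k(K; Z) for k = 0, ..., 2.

H_0 ≅ Z,  H_1 ≅ Z/2,  H_2 = 0.

Order the vertices as a < b < c < d < e < f < g. Listing each simplex with vertices in this order, K has dimension 2 with simplices:

  0-simplices (7): a, b, c, d, e, f, g
  1-simplices (18): ab, ad, ae, af, ag, bc, bd, be, bf, bg, cd, ce, cf, cg, de, dg, eg, fg
  2-simplices (12): abd, abf, ade, aeg, afg, bce, bcf, bdg, beg, cde, cdg, cfg

giving chain groups C_0 ≅ Z^7, C_1 ≅ Z^18, C_2 ≅ Z^12.

The boundary map ∂_1: C_1 → C_0 is given by ∂[p,q] = [q] − [p]. For instance
  ∂ae = e − a.
The resulting 7×18 matrix has rank 6, and its Smith normal form has invariant factors (1,1,1,1,1,1).

Boundary ∂_2: C_2 → C_1 sends each 2-simplex [p,q,r] to [q,r] − [p,r] + [p,q]. For instance
  ∂cdg = dg − cg + cd,
  ∂abf = bf − af + ab.
The resulting 18×12 matrix has rank 12, and its Smith normal form has invariant factors (1,1,1,1,1,1,1,1,1,1,1,2).

Computing H_k = (kernel of ∂_k) / (image of ∂_{k+1}):

  H_0: rank C_0 − rank ∂_1 = 7 − 6 = 1, and the invariant factors of ∂_1 are all 1, so H_0 = Z.
  H_1: rank ker ∂_1 − rank ∂_2 = (18 − 6) − 12 = 0, and ∂_2 has invariant factor 2 > 1, so H_1 = Z/2.
  H_2: rank ker ∂_2 − rank ∂_3 = (12 − 12) − 0 = 0, and there is no ∂_3, so H_2 = 0.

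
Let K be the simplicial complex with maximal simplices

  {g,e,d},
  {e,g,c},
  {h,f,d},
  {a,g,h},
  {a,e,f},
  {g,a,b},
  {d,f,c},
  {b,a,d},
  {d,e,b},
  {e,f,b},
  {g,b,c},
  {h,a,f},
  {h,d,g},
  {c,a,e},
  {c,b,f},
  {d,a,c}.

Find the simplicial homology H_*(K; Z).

Fix the vertex order a < b < c < d < e < f < g < h and write every simplex with vertices in increasing order. Then dim K = 2 and the simplices of K are:

  0-simplices (8): a, b, c, d, e, f, g, h
  1-simplices (24): ab, ac, ad, ae, af, ag, ah, bc, bd, be, bf, bg, cd, ce, cf, cg, de, df, dg, dh, ef, eg, fh, gh
  2-simplices (16): abd, abg, acd, ace, aef, afh, agh, bcf, bcg, bde, bef, cdf, ceg, deg, dfh, dgh

Hence C_0 ≅ Z^8, C_1 ≅ Z^24, C_2 ≅ Z^16.

∂_1: C_1 → C_0 maps an edge to its endpoints' difference, ∂[p,q] = q − p.
The resulting 8×24 matrix has rank 7, and its Smith normal form has invariant factors (1,1,1,1,1,1,1).

The boundary map ∂_2: C_2 → C_1 acts by ∂[p,q,r] = [q,r] − [p,r] + [p,q]. For instance
  ∂dgh = gh − dh + dg,
  ∂deg = eg − dg + de.
The 24×16 boundary matrix has rank 15 and Smith normal form diag(1,1,1,1,1,1,1,1,1,1,1,1,1,1,1).

Computing H_k = (kernel of ∂_k) / (image of ∂_{k+1}):

  H_0: rank C_0 − rank ∂_1 = 8 − 7 = 1, and the invariant factors of ∂_1 are all 1, so H_0 = Z.
  H_1: rank ker ∂_1 − rank ∂_2 = (24 − 7) − 15 = 2, and the invariant factors of ∂_2 are all 1, so H_1 = Z^2.
  H_2: rank ker ∂_2 − rank ∂_3 = (16 − 15) − 0 = 1, and there is no ∂_3, so H_2 = Z.

H_0 ≅ Z,  H_1 ≅ Z^2,  H_2 ≅ Z.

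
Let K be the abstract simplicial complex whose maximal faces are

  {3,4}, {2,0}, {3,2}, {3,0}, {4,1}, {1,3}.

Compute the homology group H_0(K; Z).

Order the vertices as 0 < 1 < 2 < 3 < 4. Listing each simplex with vertices in this order, K has dimension 1 with simplices:

  0-simplices (5): [0], [1], [2], [3], [4]
  1-simplices (6): [0,2], [0,3], [1,3], [1,4], [2,3], [3,4]

so the chain groups are C_0 ≅ Z^5, C_1 ≅ Z^6.

∂_1: C_1 → C_0 sends each edge [p,q] (with p < q) to q − p.
As a 5×6 matrix over Z this has rank 4, with invariant factors (1,1,1,1).

Reading off H_k = ker ∂_k / im ∂_{k+1}:

  H_0: rank C_0 − rank ∂_1 = 5 − 4 = 1, and the invariant factors of ∂_1 are all 1, so H_0 ≅ Z.

H_0 = Z.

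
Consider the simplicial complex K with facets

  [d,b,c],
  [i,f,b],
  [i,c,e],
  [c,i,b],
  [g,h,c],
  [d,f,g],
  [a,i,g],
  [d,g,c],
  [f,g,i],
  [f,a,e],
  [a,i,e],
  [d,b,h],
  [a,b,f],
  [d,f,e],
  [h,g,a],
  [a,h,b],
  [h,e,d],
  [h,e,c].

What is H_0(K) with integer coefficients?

H_0 ≅ Z.

We work with the vertex ordering a < b < c < d < e < f < g < h < i. The simplices of K, each written with vertices in increasing order, are:

  0-simplices (9): a, b, c, d, e, f, g, h, i
  1-simplices (27): ab, ae, af, ag, ah, ai, bc, bd, bf, bh, bi, cd, ce, cg, ch, ci, de, df, dg, dh, ef, eh, ei, fg, fi, gh, gi
  2-simplices (18): abf, abh, aef, aei, agh, agi, bcd, bci, bdh, bfi, cdg, ceh, cei, cgh, def, deh, dfg, fgi

giving chain groups C_0 ≅ Z^9, C_1 ≅ Z^27, C_2 ≅ Z^18.

Boundary ∂_1: C_1 → C_0 is given by ∂[p,q] = [q] − [p].
The 9×27 boundary matrix has rank 8 and Smith normal form diag(1,1,1,1,1,1,1,1).

Boundary ∂_2: C_2 → C_1 maps a triangle to the signed sum of its edges. For instance
  ∂cdg = dg − cg + cd,
  ∂def = ef − df + de.
The resulting 27×18 matrix has rank 18, and its Smith normal form has invariant factors (1,1,1,1,1,1,1,1,1,1,1,1,1,1,1,1,1,2).

Now H_k = ker ∂_k / im ∂_{k+1}, so:

  H_0: rank C_0 − rank ∂_1 = 9 − 8 = 1, and the invariant factors of ∂_1 are all 1, so H_0 ≅ Z.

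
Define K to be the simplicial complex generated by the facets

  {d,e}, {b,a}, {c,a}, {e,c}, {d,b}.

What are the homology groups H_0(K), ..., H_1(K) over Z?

H_0 = Z,  H_1 = Z.

Take the total order a < b < c < d < e on the vertex set. Then K (dimension 1) consists of the simplices:

  0-simplices (5): a, b, c, d, e
  1-simplices (5): ab, ac, bd, ce, de

giving chain groups C_0 ≅ Z^5, C_1 ≅ Z^5.

Boundary ∂_1: C_1 → C_0 maps an edge to its endpoints' difference, ∂[p,q] = q − p. For instance
  ∂ab = b − a.
This gives a 5×5 integer matrix of rank 4; reducing to Smith normal form yields diagonal entries (1,1,1,1).

Computing H_k = (kernel of ∂_k) / (image of ∂_{k+1}):

  H_0: rank C_0 − rank ∂_1 = 5 − 4 = 1, and the invariant factors of ∂_1 are all 1, so H_0 = Z.
  H_1: rank ker ∂_1 − rank ∂_2 = (5 − 4) − 0 = 1, and there is no ∂_2, so H_1 = Z.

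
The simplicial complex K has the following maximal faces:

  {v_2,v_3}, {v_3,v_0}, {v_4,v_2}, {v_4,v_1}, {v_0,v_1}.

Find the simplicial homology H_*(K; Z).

Order the vertices as v_0 < v_1 < v_2 < v_3 < v_4. Listing each simplex with vertices in this order, K has dimension 1 with simplices:

  0-simplices (5): [v_0], [v_1], [v_2], [v_3], [v_4]
  1-simplices (5): [v_0,v_1], [v_0,v_3], [v_1,v_4], [v_2,v_3], [v_2,v_4]

so the chain groups are C_0 ≅ Z^5, C_1 ≅ Z^5.

∂_1: C_1 → C_0 maps an edge to its endpoints' difference, ∂[p,q] = q − p. For instance
  ∂[v_0,v_1] = [v_1] − [v_0].
As a 5×5 matrix over Z this has rank 4, with invariant factors (1,1,1,1).

Computing H_k = (kernel of ∂_k) / (image of ∂_{k+1}):

  H_0: rank C_0 − rank ∂_1 = 5 − 4 = 1, and the invariant factors of ∂_1 are all 1, so H_0 = Z.
  H_1: rank ker ∂_1 − rank ∂_2 = (5 − 4) − 0 = 1, and there is no ∂_2, so H_1 = Z.

(K is a triangulation of the circle S^1.)

H_0 ≅ Z,  H_1 ≅ Z.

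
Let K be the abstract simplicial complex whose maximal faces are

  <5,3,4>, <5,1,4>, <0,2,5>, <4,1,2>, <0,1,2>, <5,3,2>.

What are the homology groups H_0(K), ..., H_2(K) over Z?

Take the total order 0 < 1 < 2 < 3 < 4 < 5 on the vertex set. Then K (dimension 2) consists of the simplices:

  0-simplices (6): [0], [1], [2], [3], [4], [5]
  1-simplices (12): [0,1], [0,2], [0,5], [1,2], [1,4], [1,5], [2,3], [2,4], [2,5], [3,4], [3,5], [4,5]
  2-simplices (6): [0,1,2], [0,2,5], [1,2,4], [1,4,5], [2,3,5], [3,4,5]

Hence C_0 ≅ Z^6, C_1 ≅ Z^12, C_2 ≅ Z^6.

∂_1: C_1 → C_0 maps an edge to its endpoints' difference, ∂[p,q] = q − p. For instance
  ∂[0,5] = [5] − [0].
This gives a 6×12 integer matrix of rank 5; reducing to Smith normal form yields diagonal entries (1,1,1,1,1).

∂_2: C_2 → C_1 maps a triangle to the signed sum of its edges. For instance
  ∂[2,3,5] = [3,5] − [2,5] + [2,3],
  ∂[0,1,2] = [1,2] − [0,2] + [0,1].
The 12×6 boundary matrix has rank 6 and Smith normal form diag(1,1,1,1,1,1).

Computing H_k = (kernel of ∂_k) / (image of ∂_{k+1}):

  H_0: rank C_0 − rank ∂_1 = 6 − 5 = 1, and the invariant factors of ∂_1 are all 1, so H_0 ≅ Z.
  H_1: rank ker ∂_1 − rank ∂_2 = (12 − 5) − 6 = 1, and the invariant factors of ∂_2 are all 1, so H_1 ≅ Z.
  H_2: rank ker ∂_2 − rank ∂_3 = (6 − 6) − 0 = 0, and there is no ∂_3, so H_2 ≅ 0.

(K is a triangulation of the cylinder S^1 x I.)

H_0 ≅ Z,  H_1 ≅ Z,  H_2 = 0.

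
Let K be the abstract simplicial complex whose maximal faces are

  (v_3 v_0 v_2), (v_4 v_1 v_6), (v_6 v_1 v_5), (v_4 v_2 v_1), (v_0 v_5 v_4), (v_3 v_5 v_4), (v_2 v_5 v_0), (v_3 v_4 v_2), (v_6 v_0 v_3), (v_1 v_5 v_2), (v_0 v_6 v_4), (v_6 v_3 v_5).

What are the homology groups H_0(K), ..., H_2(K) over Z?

Fix the vertex order v_0 < v_1 < v_2 < v_3 < v_4 < v_5 < v_6 and write every simplex with vertices in increasing order. Then dim K = 2 and the simplices of K are:

  0-simplices (7): [v_0], [v_1], [v_2], [v_3], [v_4], [v_5], [v_6]
  1-simplices (18): (18 of them)
  2-simplices (12): (12 of them)

giving chain groups C_0 ≅ Z^7, C_1 ≅ Z^18, C_2 ≅ Z^12.

∂_1: C_1 → C_0 maps an edge to its endpoints' difference, ∂[p,q] = q − p. For instance
  ∂[v_0,v_3] = [v_3] − [v_0].
This gives a 7×18 integer matrix of rank 6; reducing to Smith normal form yields diagonal entries (1,1,1,1,1,1).

∂_2: C_2 → C_1 maps a triangle to the signed sum of its edges. For instance
  ∂[v_1,v_5,v_6] = [v_5,v_6] − [v_1,v_6] + [v_1,v_5],
  ∂[v_1,v_2,v_5] = [v_2,v_5] − [v_1,v_5] + [v_1,v_2].
The 18×12 boundary matrix has rank 12 and Smith normal form diag(1,1,1,1,1,1,1,1,1,1,1,2).

From H_k ≅ ker(∂_k) / im(∂_{k+1}) we obtain:

  H_0: rank C_0 − rank ∂_1 = 7 − 6 = 1, and the invariant factors of ∂_1 are all 1, so H_0 ≅ Z.
  H_1: rank ker ∂_1 − rank ∂_2 = (18 − 6) − 12 = 0, and ∂_2 has invariant factor 2 > 1, so H_1 ≅ Z_2.
  H_2: rank ker ∂_2 − rank ∂_3 = (12 − 12) − 0 = 0, and there is no ∂_3, so H_2 ≅ 0.

H_0 = Z,  H_1 = Z_2,  H_2 = 0.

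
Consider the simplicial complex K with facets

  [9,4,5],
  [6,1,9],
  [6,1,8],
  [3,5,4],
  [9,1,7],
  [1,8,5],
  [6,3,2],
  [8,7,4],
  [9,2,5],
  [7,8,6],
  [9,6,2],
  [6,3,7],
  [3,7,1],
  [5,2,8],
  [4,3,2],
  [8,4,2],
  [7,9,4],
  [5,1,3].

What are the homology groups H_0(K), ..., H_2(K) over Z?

H_0 = Z,  H_1 = Z ⊕ Z/2Z,  H_2 = 0.

Order the vertices as 1 < 2 < 3 < 4 < 5 < 6 < 7 < 8 < 9. Listing each simplex with vertices in this order, K has dimension 2 with simplices:

  0-simplices (9): [1], [2], [3], [4], [5], [6], [7], [8], [9]
  1-simplices (27): (27 of them)
  2-simplices (18): [1,3,5], [1,3,7], [1,5,8], [1,6,8], [1,6,9], [1,7,9], [2,3,4], [2,3,6], [2,4,8], [2,5,8], [2,5,9], [2,6,9], [3,4,5], [3,6,7], [4,5,9], [4,7,8], [4,7,9], [6,7,8]

giving chain groups C_0 ≅ Z^9, C_1 ≅ Z^27, C_2 ≅ Z^18.

The boundary map ∂_1: C_1 → C_0 is given by ∂[p,q] = [q] − [p].
As a 9×27 matrix over Z this has rank 8, with invariant factors (1,1,1,1,1,1,1,1).

∂_2: C_2 → C_1 acts by ∂[p,q,r] = [q,r] − [p,r] + [p,q]. For instance
  ∂[2,5,9] = [5,9] − [2,9] + [2,5],
  ∂[4,5,9] = [5,9] − [4,9] + [4,5].
This gives a 27×18 integer matrix of rank 18; reducing to Smith normal form yields diagonal entries (1,1,1,1,1,1,1,1,1,1,1,1,1,1,1,1,1,2).

Reading off H_k = ker ∂_k / im ∂_{k+1}:

  H_0: rank C_0 − rank ∂_1 = 9 − 8 = 1, and the invariant factors of ∂_1 are all 1, so H_0 ≅ Z.
  H_1: rank ker ∂_1 − rank ∂_2 = (27 − 8) − 18 = 1, and ∂_2 has invariant factor 2 > 1, so H_1 ≅ Z ⊕ Z/2Z.
  H_2: rank ker ∂_2 − rank ∂_3 = (18 − 18) − 0 = 0, and there is no ∂_3, so H_2 ≅ 0.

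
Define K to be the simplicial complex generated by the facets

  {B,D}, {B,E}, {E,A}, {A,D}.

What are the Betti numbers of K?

We work with the vertex ordering A < B < D < E. The simplices of K, each written with vertices in increasing order, are:

  0-simplices (4): A, B, D, E
  1-simplices (4): AD, AE, BD, BE

giving chain groups C_0 ≅ Z^4, C_1 ≅ Z^4.

Boundary ∂_1: C_1 → C_0 sends each edge [p,q] (with p < q) to q − p. For instance
  ∂BD = D − B.
The 4×4 boundary matrix has rank 3 and Smith normal form diag(1,1,1).

Computing H_k = (kernel of ∂_k) / (image of ∂_{k+1}):

  H_0: rank C_0 − rank ∂_1 = 4 − 3 = 1, and the invariant factors of ∂_1 are all 1, so H_0 ≅ Z.
  H_1: rank ker ∂_1 − rank ∂_2 = (4 − 3) − 0 = 1, and there is no ∂_2, so H_1 ≅ Z.

As a check, the Euler characteristic is 4 − 4 = 0, which agrees with 1 − 1 = 0.

Hence the Betti numbers are b_0 = 1, b_1 = 1.

b_0 = 1, b_1 = 1.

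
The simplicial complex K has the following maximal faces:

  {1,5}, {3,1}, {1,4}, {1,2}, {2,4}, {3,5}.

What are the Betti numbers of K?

b_0 = 1, b_1 = 2.

We work with the vertex ordering 1 < 2 < 3 < 4 < 5. The simplices of K, each written with vertices in increasing order, are:

  0-simplices (5): [1], [2], [3], [4], [5]
  1-simplices (6): [1,2], [1,3], [1,4], [1,5], [2,4], [3,5]

so the chain groups are C_0 ≅ Z^5, C_1 ≅ Z^6.

The boundary map ∂_1: C_1 → C_0 is given by ∂[p,q] = [q] − [p]. For instance
  ∂[1,4] = [4] − [1].
The resulting 5×6 matrix has rank 4, and its Smith normal form has invariant factors (1,1,1,1).

Computing H_k = (kernel of ∂_k) / (image of ∂_{k+1}):

  H_0: rank C_0 − rank ∂_1 = 5 − 4 = 1, and the invariant factors of ∂_1 are all 1, so H_0 ≅ Z.
  H_1: rank ker ∂_1 − rank ∂_2 = (6 − 4) − 0 = 2, and there is no ∂_2, so H_1 ≅ Z^2.

Hence the Betti numbers are b_0 = 1, b_1 = 2.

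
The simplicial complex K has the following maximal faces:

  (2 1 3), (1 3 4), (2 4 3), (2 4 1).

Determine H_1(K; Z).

K has 4 vertices, 6 edges, 4 triangles.
rank ∂_1 = 3, rank ∂_2 = 3 ⇒ b_1 = 6 − 3 − 3 = 0; all invariant factors of ∂_2 are 1 so no torsion. So H_1 = 0.

H_1 = 0.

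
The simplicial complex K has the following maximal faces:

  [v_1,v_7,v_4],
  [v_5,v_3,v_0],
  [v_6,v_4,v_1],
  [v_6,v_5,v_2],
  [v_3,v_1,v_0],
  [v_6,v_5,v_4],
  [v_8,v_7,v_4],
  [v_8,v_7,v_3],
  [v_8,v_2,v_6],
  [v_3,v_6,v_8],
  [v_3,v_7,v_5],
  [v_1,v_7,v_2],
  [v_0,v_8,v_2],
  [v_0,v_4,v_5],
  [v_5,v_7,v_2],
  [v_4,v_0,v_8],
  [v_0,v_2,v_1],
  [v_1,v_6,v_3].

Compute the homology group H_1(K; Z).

H_1 ≅ Z^2.

Fix the vertex order v_0 < v_1 < v_2 < v_3 < v_4 < v_5 < v_6 < v_7 < v_8 and write every simplex with vertices in increasing order. Then dim K = 2 and the simplices of K are:

  0-simplices (9): [v_0], [v_1], [v_2], [v_3], [v_4], [v_5], [v_6], [v_7], [v_8]
  1-simplices (27): (27 of them)
  2-simplices (18): (18 of them)

Hence C_0 ≅ Z^9, C_1 ≅ Z^27, C_2 ≅ Z^18.

Boundary ∂_1: C_1 → C_0 sends each edge [p,q] (with p < q) to q − p. For instance
  ∂[v_0,v_1] = [v_1] − [v_0].
This gives a 9×27 integer matrix of rank 8; reducing to Smith normal form yields diagonal entries (1,1,1,1,1,1,1,1).

∂_2: C_2 → C_1 sends each 2-simplex [p,q,r] to [q,r] − [p,r] + [p,q]. For instance
  ∂[v_0,v_4,v_5] = [v_4,v_5] − [v_0,v_5] + [v_0,v_4],
  ∂[v_0,v_1,v_2] = [v_1,v_2] − [v_0,v_2] + [v_0,v_1].
As a 27×18 matrix over Z this has rank 17, with invariant factors (1,1,1,1,1,1,1,1,1,1,1,1,1,1,1,1,1).

Reading off H_k = ker ∂_k / im ∂_{k+1}:

  H_1: rank ker ∂_1 − rank ∂_2 = (27 − 8) − 17 = 2, and the invariant factors of ∂_2 are all 1, so H_1 ≅ Z^2.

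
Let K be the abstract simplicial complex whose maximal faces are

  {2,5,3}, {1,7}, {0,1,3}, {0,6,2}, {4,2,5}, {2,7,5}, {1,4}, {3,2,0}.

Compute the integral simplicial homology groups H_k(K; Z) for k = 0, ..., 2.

H_0 ≅ Z,  H_1 ≅ Z^2,  H_2 = 0.

Fix the vertex order 0 < 1 < 2 < 3 < 4 < 5 < 6 < 7 and write every simplex with vertices in increasing order. Then dim K = 2 and the simplices of K are:

  0-simplices (8): [0], [1], [2], [3], [4], [5], [6], [7]
  1-simplices (15): [0,1], [0,2], [0,3], [0,6], [1,3], [1,4], [1,7], [2,3], [2,4], [2,5], [2,6], [2,7], [3,5], [4,5], [5,7]
  2-simplices (6): [0,1,3], [0,2,3], [0,2,6], [2,3,5], [2,4,5], [2,5,7]

giving chain groups C_0 ≅ Z^8, C_1 ≅ Z^15, C_2 ≅ Z^6.

∂_1: C_1 → C_0 maps an edge to its endpoints' difference, ∂[p,q] = q − p. For instance
  ∂[2,7] = [7] − [2].
The 8×15 boundary matrix has rank 7 and Smith normal form diag(1,1,1,1,1,1,1).

Boundary ∂_2: C_2 → C_1 maps a triangle to the signed sum of its edges. For instance
  ∂[2,4,5] = [4,5] − [2,5] + [2,4],
  ∂[2,5,7] = [5,7] − [2,7] + [2,5].
The 15×6 boundary matrix has rank 6 and Smith normal form diag(1,1,1,1,1,1).

Computing H_k = (kernel of ∂_k) / (image of ∂_{k+1}):

  H_0: rank C_0 − rank ∂_1 = 8 − 7 = 1, and the invariant factors of ∂_1 are all 1, so H_0 = Z.
  H_1: rank ker ∂_1 − rank ∂_2 = (15 − 7) − 6 = 2, and the invariant factors of ∂_2 are all 1, so H_1 = Z^2.
  H_2: rank ker ∂_2 − rank ∂_3 = (6 − 6) − 0 = 0, and there is no ∂_3, so H_2 = 0.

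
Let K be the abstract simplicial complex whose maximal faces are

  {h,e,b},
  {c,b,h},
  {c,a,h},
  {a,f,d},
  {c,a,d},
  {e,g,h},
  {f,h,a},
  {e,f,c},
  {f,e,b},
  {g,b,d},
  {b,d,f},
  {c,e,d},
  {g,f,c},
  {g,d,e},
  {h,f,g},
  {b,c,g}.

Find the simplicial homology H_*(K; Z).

H_0 = Z,  H_1 = Z^2,  H_2 = Z.

Order the vertices as a < b < c < d < e < f < g < h. Listing each simplex with vertices in this order, K has dimension 2 with simplices:

  0-simplices (8): a, b, c, d, e, f, g, h
  1-simplices (24): ac, ad, af, ah, bc, bd, be, bf, bg, bh, cd, ce, cf, cg, ch, de, df, dg, ef, eg, eh, fg, fh, gh
  2-simplices (16): acd, ach, adf, afh, bcg, bch, bdf, bdg, bef, beh, cde, cef, cfg, deg, egh, fgh

so the chain groups are C_0 ≅ Z^8, C_1 ≅ Z^24, C_2 ≅ Z^16.

Boundary ∂_1: C_1 → C_0 maps an edge to its endpoints' difference, ∂[p,q] = q − p. For instance
  ∂bd = d − b.
As a 8×24 matrix over Z this has rank 7, with invariant factors (1,1,1,1,1,1,1).

The boundary map ∂_2: C_2 → C_1 acts by ∂[p,q,r] = [q,r] − [p,r] + [p,q]. For instance
  ∂cfg = fg − cg + cf,
  ∂bch = ch − bh + bc.
The 24×16 boundary matrix has rank 15 and Smith normal form diag(1,1,1,1,1,1,1,1,1,1,1,1,1,1,1).

Now H_k = ker ∂_k / im ∂_{k+1}, so:

  H_0: rank C_0 − rank ∂_1 = 8 − 7 = 1, and the invariant factors of ∂_1 are all 1, so H_0 = Z.
  H_1: rank ker ∂_1 − rank ∂_2 = (24 − 7) − 15 = 2, and the invariant factors of ∂_2 are all 1, so H_1 = Z^2.
  H_2: rank ker ∂_2 − rank ∂_3 = (16 − 15) − 0 = 1, and there is no ∂_3, so H_2 = Z.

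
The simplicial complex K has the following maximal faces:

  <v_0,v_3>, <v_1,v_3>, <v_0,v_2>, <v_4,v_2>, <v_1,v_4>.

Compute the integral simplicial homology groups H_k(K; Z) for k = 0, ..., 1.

Fix the vertex order v_0 < v_1 < v_2 < v_3 < v_4 and write every simplex with vertices in increasing order. Then dim K = 1 and the simplices of K are:

  0-simplices (5): [v_0], [v_1], [v_2], [v_3], [v_4]
  1-simplices (5): [v_0,v_2], [v_0,v_3], [v_1,v_3], [v_1,v_4], [v_2,v_4]

giving chain groups C_0 ≅ Z^5, C_1 ≅ Z^5.

∂_1: C_1 → C_0 sends each edge [p,q] (with p < q) to q − p.
As a 5×5 matrix over Z this has rank 4, with invariant factors (1,1,1,1).

From H_k ≅ ker(∂_k) / im(∂_{k+1}) we obtain:

  H_0: rank C_0 − rank ∂_1 = 5 − 4 = 1, and the invariant factors of ∂_1 are all 1, so H_0 = Z.
  H_1: rank ker ∂_1 − rank ∂_2 = (5 − 4) − 0 = 1, and there is no ∂_2, so H_1 = Z.

H_0 = Z,  H_1 = Z.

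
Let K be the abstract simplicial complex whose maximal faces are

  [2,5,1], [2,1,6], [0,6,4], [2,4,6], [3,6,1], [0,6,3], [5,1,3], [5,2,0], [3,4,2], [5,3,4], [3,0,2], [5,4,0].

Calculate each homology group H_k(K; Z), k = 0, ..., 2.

Order the vertices as 0 < 1 < 2 < 3 < 4 < 5 < 6. Listing each simplex with vertices in this order, K has dimension 2 with simplices:

  0-simplices (7): [0], [1], [2], [3], [4], [5], [6]
  1-simplices (18): [0,2], [0,3], [0,4], [0,5], [0,6], [1,2], [1,3], [1,5], [1,6], [2,3], [2,4], [2,5], [2,6], [3,4], [3,5], [3,6], [4,5], [4,6]
  2-simplices (12): [0,2,3], [0,2,5], [0,3,6], [0,4,5], [0,4,6], [1,2,5], [1,2,6], [1,3,5], [1,3,6], [2,3,4], [2,4,6], [3,4,5]

so the chain groups are C_0 ≅ Z^7, C_1 ≅ Z^18, C_2 ≅ Z^12.

∂_1: C_1 → C_0 maps an edge to its endpoints' difference, ∂[p,q] = q − p.
This gives a 7×18 integer matrix of rank 6; reducing to Smith normal form yields diagonal entries (1,1,1,1,1,1).

The boundary map ∂_2: C_2 → C_1 maps a triangle to the signed sum of its edges. For instance
  ∂[2,4,6] = [4,6] − [2,6] + [2,4],
  ∂[1,3,6] = [3,6] − [1,6] + [1,3].
The 18×12 boundary matrix has rank 12 and Smith normal form diag(1,1,1,1,1,1,1,1,1,1,1,2).

Reading off H_k = ker ∂_k / im ∂_{k+1}:

  H_0: rank C_0 − rank ∂_1 = 7 − 6 = 1, and the invariant factors of ∂_1 are all 1, so H_0 = Z.
  H_1: rank ker ∂_1 − rank ∂_2 = (18 − 6) − 12 = 0, and ∂_2 has invariant factor 2 > 1, so H_1 = Z/2.
  H_2: rank ker ∂_2 − rank ∂_3 = (12 − 12) − 0 = 0, and there is no ∂_3, so H_2 = 0.

As a check, the Euler characteristic is 7 − 18 + 12 = 1, which agrees with 1 − 0 + 0 = 1.

H_0 ≅ Z,  H_1 ≅ Z/2,  H_2 = 0.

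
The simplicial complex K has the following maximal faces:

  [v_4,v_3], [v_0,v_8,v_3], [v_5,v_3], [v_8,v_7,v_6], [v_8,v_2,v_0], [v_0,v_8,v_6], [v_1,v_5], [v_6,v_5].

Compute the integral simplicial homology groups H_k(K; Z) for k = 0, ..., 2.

K has 9 vertices, 13 edges, 4 triangles.
rank ∂_0 = 0, rank ∂_1 = 8 ⇒ b_0 = 9 − 0 − 8 = 1; all invariant factors of ∂_1 are 1 so no torsion. So H_0 ≅ Z.
rank ∂_1 = 8, rank ∂_2 = 4 ⇒ b_1 = 13 − 8 − 4 = 1; all invariant factors of ∂_2 are 1 so no torsion. So H_1 ≅ Z.
rank ∂_2 = 4, rank ∂_3 = 0 ⇒ b_2 = 4 − 4 − 0 = 0. So H_2 ≅ 0.

H_0 = Z,  H_1 = Z,  H_2 = 0.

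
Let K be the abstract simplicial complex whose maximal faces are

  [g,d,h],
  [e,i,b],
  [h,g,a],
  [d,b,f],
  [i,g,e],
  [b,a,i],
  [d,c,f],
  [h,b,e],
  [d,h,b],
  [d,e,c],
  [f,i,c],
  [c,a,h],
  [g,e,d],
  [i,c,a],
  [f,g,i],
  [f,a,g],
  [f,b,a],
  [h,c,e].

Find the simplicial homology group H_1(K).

Fix the vertex order a < b < c < d < e < f < g < h < i and write every simplex with vertices in increasing order. Then dim K = 2 and the simplices of K are:

  0-simplices (9): a, b, c, d, e, f, g, h, i
  1-simplices (27): ab, ac, af, ag, ah, ai, bd, be, bf, bh, bi, cd, ce, cf, ch, ci, de, df, dg, dh, eg, eh, ei, fg, fi, gh, gi
  2-simplices (18): abf, abi, ach, aci, afg, agh, bdf, bdh, beh, bei, cde, cdf, ceh, cfi, deg, dgh, egi, fgi

so the chain groups are C_0 ≅ Z^9, C_1 ≅ Z^27, C_2 ≅ Z^18.

Boundary ∂_1: C_1 → C_0 maps an edge to its endpoints' difference, ∂[p,q] = q − p.
As a 9×27 matrix over Z this has rank 8, with invariant factors (1,1,1,1,1,1,1,1).

Boundary ∂_2: C_2 → C_1 sends each 2-simplex [p,q,r] to [q,r] − [p,r] + [p,q]. For instance
  ∂bdf = df − bf + bd,
  ∂bdh = dh − bh + bd.
As a 27×18 matrix over Z this has rank 18, with invariant factors (1,1,1,1,1,1,1,1,1,1,1,1,1,1,1,1,1,2).

Now H_k = ker ∂_k / im ∂_{k+1}, so:

  H_1: rank ker ∂_1 − rank ∂_2 = (27 − 8) − 18 = 1, and ∂_2 has invariant factor 2 > 1, so H_1 ≅ Z ⊕ Z_2.

H_1 ≅ Z ⊕ Z_2.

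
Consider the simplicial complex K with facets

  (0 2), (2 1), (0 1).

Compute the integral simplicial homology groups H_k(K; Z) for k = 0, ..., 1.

H_0 = Z,  H_1 = Z.

K has 3 vertices, 3 edges.
rank ∂_0 = 0, rank ∂_1 = 2 ⇒ b_0 = 3 − 0 − 2 = 1; all invariant factors of ∂_1 are 1 so no torsion. So H_0 ≅ Z.
rank ∂_1 = 2, rank ∂_2 = 0 ⇒ b_1 = 3 − 2 − 0 = 1. So H_1 ≅ Z.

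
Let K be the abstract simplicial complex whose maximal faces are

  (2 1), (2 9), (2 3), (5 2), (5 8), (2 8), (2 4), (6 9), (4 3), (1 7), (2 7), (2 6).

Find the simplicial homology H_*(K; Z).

H_0 = Z,  H_1 = Z^4.

K has 9 vertices, 12 edges.
rank ∂_0 = 0, rank ∂_1 = 8 ⇒ b_0 = 9 − 0 − 8 = 1; all invariant factors of ∂_1 are 1 so no torsion. So H_0 = Z.
rank ∂_1 = 8, rank ∂_2 = 0 ⇒ b_1 = 12 − 8 − 0 = 4. So H_1 = Z^4.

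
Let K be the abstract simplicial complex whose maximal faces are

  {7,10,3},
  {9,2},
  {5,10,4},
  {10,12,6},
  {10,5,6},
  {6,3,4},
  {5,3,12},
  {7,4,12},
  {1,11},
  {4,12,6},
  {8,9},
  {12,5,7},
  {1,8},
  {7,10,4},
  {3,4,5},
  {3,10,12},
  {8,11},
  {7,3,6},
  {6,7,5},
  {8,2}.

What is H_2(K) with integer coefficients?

K has 12 vertices, 27 edges, 14 triangles.
rank ∂_2 = 13, rank ∂_3 = 0 ⇒ b_2 = 14 − 13 − 0 = 1. So H_2 = Z.

H_2 ≅ Z.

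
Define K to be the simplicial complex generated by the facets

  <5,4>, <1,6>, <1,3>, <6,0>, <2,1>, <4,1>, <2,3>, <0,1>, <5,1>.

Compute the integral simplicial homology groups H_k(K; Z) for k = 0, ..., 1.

H_0 ≅ Z,  H_1 ≅ Z^3.

Fix the vertex order 0 < 1 < 2 < 3 < 4 < 5 < 6 and write every simplex with vertices in increasing order. Then dim K = 1 and the simplices of K are:

  0-simplices (7): [0], [1], [2], [3], [4], [5], [6]
  1-simplices (9): [0,1], [0,6], [1,2], [1,3], [1,4], [1,5], [1,6], [2,3], [4,5]

so the chain groups are C_0 ≅ Z^7, C_1 ≅ Z^9.

The boundary map ∂_1: C_1 → C_0 sends each edge [p,q] (with p < q) to q − p. For instance
  ∂[1,6] = [6] − [1].
This gives a 7×9 integer matrix of rank 6; reducing to Smith normal form yields diagonal entries (1,1,1,1,1,1).

From H_k ≅ ker(∂_k) / im(∂_{k+1}) we obtain:

  H_0: rank C_0 − rank ∂_1 = 7 − 6 = 1, and the invariant factors of ∂_1 are all 1, so H_0 = Z.
  H_1: rank ker ∂_1 − rank ∂_2 = (9 − 6) − 0 = 3, and there is no ∂_2, so H_1 = Z^3.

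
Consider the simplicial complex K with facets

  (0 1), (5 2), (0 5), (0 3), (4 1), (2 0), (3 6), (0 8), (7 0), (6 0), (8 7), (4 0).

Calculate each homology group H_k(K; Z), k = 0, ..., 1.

H_0 = Z,  H_1 = Z^4.

Fix the vertex order 0 < 1 < 2 < 3 < 4 < 5 < 6 < 7 < 8 and write every simplex with vertices in increasing order. Then dim K = 1 and the simplices of K are:

  0-simplices (9): [0], [1], [2], [3], [4], [5], [6], [7], [8]
  1-simplices (12): [0,1], [0,2], [0,3], [0,4], [0,5], [0,6], [0,7], [0,8], [1,4], [2,5], [3,6], [7,8]

Hence C_0 ≅ Z^9, C_1 ≅ Z^12.

∂_1: C_1 → C_0 is given by ∂[p,q] = [q] − [p]. For instance
  ∂[0,3] = [3] − [0].
The resulting 9×12 matrix has rank 8, and its Smith normal form has invariant factors (1,1,1,1,1,1,1,1).

Now H_k = ker ∂_k / im ∂_{k+1}, so:

  H_0: rank C_0 − rank ∂_1 = 9 − 8 = 1, and the invariant factors of ∂_1 are all 1, so H_0 ≅ Z.
  H_1: rank ker ∂_1 − rank ∂_2 = (12 − 8) − 0 = 4, and there is no ∂_2, so H_1 ≅ Z^4.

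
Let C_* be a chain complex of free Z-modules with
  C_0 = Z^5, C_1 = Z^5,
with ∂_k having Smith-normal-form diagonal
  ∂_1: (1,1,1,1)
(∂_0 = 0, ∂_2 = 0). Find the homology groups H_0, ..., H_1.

H_0 = Z,  H_1 = Z.

H_0: b_0 = 5 − 0 − 4 = 1; torsion from ∂_1 factors > 1: none. So H_0 = Z.
H_1: b_1 = 5 − 4 − 0 = 1; torsion from ∂_2 factors > 1: none. So H_1 = Z.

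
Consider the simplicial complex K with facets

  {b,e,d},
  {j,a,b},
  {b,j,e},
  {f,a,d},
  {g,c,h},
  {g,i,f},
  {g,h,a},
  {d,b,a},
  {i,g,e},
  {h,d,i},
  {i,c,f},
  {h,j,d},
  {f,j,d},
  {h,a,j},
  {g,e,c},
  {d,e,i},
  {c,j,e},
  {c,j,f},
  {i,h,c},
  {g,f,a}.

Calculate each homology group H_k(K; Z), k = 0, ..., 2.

H_0 = Z,  H_1 = Z ⊕ Z_2,  H_2 = 0.

Take the total order a < b < c < d < e < f < g < h < i < j on the vertex set. Then K (dimension 2) consists of the simplices:

  0-simplices (10): a, b, c, d, e, f, g, h, i, j
  1-simplices (30): ab, ad, af, ag, ah, aj, bd, be, bj, ce, cf, cg, ch, ci, cj, de, df, dh, di, dj, eg, ei, ej, fg, fi, fj, gh, gi, hi, hj
  2-simplices (20): abd, abj, adf, afg, agh, ahj, bde, bej, ceg, cej, cfi, cfj, cgh, chi, dei, dfj, dhi, dhj, egi, fgi

so the chain groups are C_0 ≅ Z^10, C_1 ≅ Z^30, C_2 ≅ Z^20.

The boundary map ∂_1: C_1 → C_0 is given by ∂[p,q] = [q] − [p]. For instance
  ∂eg = g − e.
The 10×30 boundary matrix has rank 9 and Smith normal form diag(1,1,1,1,1,1,1,1,1).

Boundary ∂_2: C_2 → C_1 sends each 2-simplex [p,q,r] to [q,r] − [p,r] + [p,q]. For instance
  ∂dei = ei − di + de,
  ∂bej = ej − bj + be.
The resulting 30×20 matrix has rank 20, and its Smith normal form has invariant factors (1,1,1,1,1,1,1,1,1,1,1,1,1,1,1,1,1,1,1,2).

Now H_k = ker ∂_k / im ∂_{k+1}, so:

  H_0: rank C_0 − rank ∂_1 = 10 − 9 = 1, and the invariant factors of ∂_1 are all 1, so H_0 ≅ Z.
  H_1: rank ker ∂_1 − rank ∂_2 = (30 − 9) − 20 = 1, and ∂_2 has invariant factor 2 > 1, so H_1 ≅ Z ⊕ Z_2.
  H_2: rank ker ∂_2 − rank ∂_3 = (20 − 20) − 0 = 0, and there is no ∂_3, so H_2 ≅ 0.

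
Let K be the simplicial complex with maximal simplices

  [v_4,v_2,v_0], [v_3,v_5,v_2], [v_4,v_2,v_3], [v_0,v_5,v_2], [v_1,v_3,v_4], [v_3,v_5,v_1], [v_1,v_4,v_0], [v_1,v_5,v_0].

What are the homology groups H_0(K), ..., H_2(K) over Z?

H_0 ≅ Z,  H_1 = 0,  H_2 ≅ Z.

Take the total order v_0 < v_1 < v_2 < v_3 < v_4 < v_5 on the vertex set. Then K (dimension 2) consists of the simplices:

  0-simplices (6): [v_0], [v_1], [v_2], [v_3], [v_4], [v_5]
  1-simplices (12): [v_0,v_1], [v_0,v_2], [v_0,v_4], [v_0,v_5], [v_1,v_3], [v_1,v_4], [v_1,v_5], [v_2,v_3], [v_2,v_4], [v_2,v_5], [v_3,v_4], [v_3,v_5]
  2-simplices (8): [v_0,v_1,v_4], [v_0,v_1,v_5], [v_0,v_2,v_4], [v_0,v_2,v_5], [v_1,v_3,v_4], [v_1,v_3,v_5], [v_2,v_3,v_4], [v_2,v_3,v_5]

Hence C_0 ≅ Z^6, C_1 ≅ Z^12, C_2 ≅ Z^8.

Boundary ∂_1: C_1 → C_0 sends each edge [p,q] (with p < q) to q − p. For instance
  ∂[v_0,v_1] = [v_1] − [v_0].
The 6×12 boundary matrix has rank 5 and Smith normal form diag(1,1,1,1,1).

Boundary ∂_2: C_2 → C_1 maps a triangle to the signed sum of its edges. For instance
  ∂[v_2,v_3,v_5] = [v_3,v_5] − [v_2,v_5] + [v_2,v_3],
  ∂[v_0,v_2,v_4] = [v_2,v_4] − [v_0,v_4] + [v_0,v_2].
The resulting 12×8 matrix has rank 7, and its Smith normal form has invariant factors (1,1,1,1,1,1,1).

Computing H_k = (kernel of ∂_k) / (image of ∂_{k+1}):

  H_0: rank C_0 − rank ∂_1 = 6 − 5 = 1, and the invariant factors of ∂_1 are all 1, so H_0 = Z.
  H_1: rank ker ∂_1 − rank ∂_2 = (12 − 5) − 7 = 0, and the invariant factors of ∂_2 are all 1, so H_1 = 0.
  H_2: rank ker ∂_2 − rank ∂_3 = (8 − 7) − 0 = 1, and there is no ∂_3, so H_2 = Z.

As a check, the Euler characteristic is 6 − 12 + 8 = 2, which agrees with 1 − 0 + 1 = 2.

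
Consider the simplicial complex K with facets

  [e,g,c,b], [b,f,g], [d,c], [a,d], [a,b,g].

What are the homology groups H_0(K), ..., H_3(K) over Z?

H_0 = Z,  H_1 = Z,  H_2 = 0,  H_3 = 0.

K has 7 vertices, 12 edges, 6 triangles, 1 3-simplex.
rank ∂_0 = 0, rank ∂_1 = 6 ⇒ b_0 = 7 − 0 − 6 = 1; all invariant factors of ∂_1 are 1 so no torsion. So H_0 = Z.
rank ∂_1 = 6, rank ∂_2 = 5 ⇒ b_1 = 12 − 6 − 5 = 1; all invariant factors of ∂_2 are 1 so no torsion. So H_1 = Z.
rank ∂_2 = 5, rank ∂_3 = 1 ⇒ b_2 = 6 − 5 − 1 = 0; all invariant factors of ∂_3 are 1 so no torsion. So H_2 = 0.
rank ∂_3 = 1, rank ∂_4 = 0 ⇒ b_3 = 1 − 1 − 0 = 0. So H_3 = 0.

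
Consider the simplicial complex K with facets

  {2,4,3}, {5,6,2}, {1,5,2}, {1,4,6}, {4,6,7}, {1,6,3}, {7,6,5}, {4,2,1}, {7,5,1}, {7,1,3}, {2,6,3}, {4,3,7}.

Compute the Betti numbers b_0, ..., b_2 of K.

b_0 = 1, b_1 = 0, b_2 = 0.

K has 7 vertices, 18 edges, 12 triangles.
rank ∂_0 = 0, rank ∂_1 = 6 ⇒ b_0 = 7 − 0 − 6 = 1; all invariant factors of ∂_1 are 1 so no torsion. So H_0 ≅ Z.
rank ∂_1 = 6, rank ∂_2 = 12 ⇒ b_1 = 18 − 6 − 12 = 0; ∂_2 has invariant factor(s) [2] giving torsion. So H_1 ≅ Z/2.
rank ∂_2 = 12, rank ∂_3 = 0 ⇒ b_2 = 12 − 12 − 0 = 0. So H_2 ≅ 0.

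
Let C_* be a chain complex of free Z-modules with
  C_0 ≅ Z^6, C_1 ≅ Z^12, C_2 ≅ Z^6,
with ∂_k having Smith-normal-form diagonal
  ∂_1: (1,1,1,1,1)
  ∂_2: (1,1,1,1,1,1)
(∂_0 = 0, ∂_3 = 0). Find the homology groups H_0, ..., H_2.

H_0 = Z,  H_1 = Z,  H_2 = 0.

H_0: b_0 = 6 − 0 − 5 = 1; torsion from ∂_1 factors > 1: none. So H_0 = Z.
H_1: b_1 = 12 − 5 − 6 = 1; torsion from ∂_2 factors > 1: none. So H_1 = Z.
H_2: b_2 = 6 − 6 − 0 = 0; torsion from ∂_3 factors > 1: none. So H_2 = 0.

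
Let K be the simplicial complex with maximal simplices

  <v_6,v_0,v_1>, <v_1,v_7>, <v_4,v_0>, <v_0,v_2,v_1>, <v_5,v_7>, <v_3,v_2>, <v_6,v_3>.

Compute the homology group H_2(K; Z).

H_2 ≅ 0.

Take the total order v_0 < v_1 < v_2 < v_3 < v_4 < v_5 < v_6 < v_7 on the vertex set. Then K (dimension 2) consists of the simplices:

  0-simplices (8): [v_0], [v_1], [v_2], [v_3], [v_4], [v_5], [v_6], [v_7]
  1-simplices (10): [v_0,v_1], [v_0,v_2], [v_0,v_4], [v_0,v_6], [v_1,v_2], [v_1,v_6], [v_1,v_7], [v_2,v_3], [v_3,v_6], [v_5,v_7]
  2-simplices (2): [v_0,v_1,v_2], [v_0,v_1,v_6]

giving chain groups C_0 ≅ Z^8, C_1 ≅ Z^10, C_2 ≅ Z^2.

∂_1: C_1 → C_0 sends each edge [p,q] (with p < q) to q − p.
The 8×10 boundary matrix has rank 7 and Smith normal form diag(1,1,1,1,1,1,1).

Boundary ∂_2: C_2 → C_1 acts by ∂[p,q,r] = [q,r] − [p,r] + [p,q]. For instance
  ∂[v_0,v_1,v_6] = [v_1,v_6] − [v_0,v_6] + [v_0,v_1],
  ∂[v_0,v_1,v_2] = [v_1,v_2] − [v_0,v_2] + [v_0,v_1].
This gives a 10×2 integer matrix of rank 2; reducing to Smith normal form yields diagonal entries (1,1).

Reading off H_k = ker ∂_k / im ∂_{k+1}:

  H_2: rank ker ∂_2 − rank ∂_3 = (2 − 2) − 0 = 0, and there is no ∂_3, so H_2 ≅ 0.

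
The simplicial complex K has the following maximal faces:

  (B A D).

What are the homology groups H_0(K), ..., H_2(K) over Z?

H_0 ≅ Z,  H_1 = 0,  H_2 = 0.

K has 3 vertices, 3 edges, 1 triangle.
rank ∂_0 = 0, rank ∂_1 = 2 ⇒ b_0 = 3 − 0 − 2 = 1; all invariant factors of ∂_1 are 1 so no torsion. So H_0 = Z.
rank ∂_1 = 2, rank ∂_2 = 1 ⇒ b_1 = 3 − 2 − 1 = 0; all invariant factors of ∂_2 are 1 so no torsion. So H_1 = 0.
rank ∂_2 = 1, rank ∂_3 = 0 ⇒ b_2 = 1 − 1 − 0 = 0. So H_2 = 0.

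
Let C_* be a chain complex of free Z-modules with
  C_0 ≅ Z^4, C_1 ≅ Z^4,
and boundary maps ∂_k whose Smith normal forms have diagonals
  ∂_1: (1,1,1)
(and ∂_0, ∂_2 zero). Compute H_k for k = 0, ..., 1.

H_0: b_0 = 4 − 0 − 3 = 1; torsion from ∂_1 factors > 1: none. So H_0 = Z.
H_1: b_1 = 4 − 3 − 0 = 1; torsion from ∂_2 factors > 1: none. So H_1 = Z.

H_0 = Z,  H_1 = Z.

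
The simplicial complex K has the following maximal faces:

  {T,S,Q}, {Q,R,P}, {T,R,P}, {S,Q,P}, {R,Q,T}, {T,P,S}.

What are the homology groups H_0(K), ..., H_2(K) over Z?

Take the total order P < Q < R < S < T on the vertex set. Then K (dimension 2) consists of the simplices:

  0-simplices (5): P, Q, R, S, T
  1-simplices (9): PQ, PR, PS, PT, QR, QS, QT, RT, ST
  2-simplices (6): PQR, PQS, PRT, PST, QRT, QST

Hence C_0 ≅ Z^5, C_1 ≅ Z^9, C_2 ≅ Z^6.

Boundary ∂_1: C_1 → C_0 sends each edge [p,q] (with p < q) to q − p. For instance
  ∂PQ = Q − P.
The 5×9 boundary matrix has rank 4 and Smith normal form diag(1,1,1,1).

Boundary ∂_2: C_2 → C_1 sends each 2-simplex [p,q,r] to [q,r] − [p,r] + [p,q]. For instance
  ∂QST = ST − QT + QS,
  ∂PQR = QR − PR + PQ.
The resulting 9×6 matrix has rank 5, and its Smith normal form has invariant factors (1,1,1,1,1).

From H_k ≅ ker(∂_k) / im(∂_{k+1}) we obtain:

  H_0: rank C_0 − rank ∂_1 = 5 − 4 = 1, and the invariant factors of ∂_1 are all 1, so H_0 ≅ Z.
  H_1: rank ker ∂_1 − rank ∂_2 = (9 − 4) − 5 = 0, and the invariant factors of ∂_2 are all 1, so H_1 ≅ 0.
  H_2: rank ker ∂_2 − rank ∂_3 = (6 − 5) − 0 = 1, and there is no ∂_3, so H_2 ≅ Z.

As a check, the Euler characteristic is 5 − 9 + 6 = 2, which agrees with 1 − 0 + 1 = 2.
(K is a triangulation of the 2-sphere S^2.)

H_0 ≅ Z,  H_1 = 0,  H_2 ≅ Z.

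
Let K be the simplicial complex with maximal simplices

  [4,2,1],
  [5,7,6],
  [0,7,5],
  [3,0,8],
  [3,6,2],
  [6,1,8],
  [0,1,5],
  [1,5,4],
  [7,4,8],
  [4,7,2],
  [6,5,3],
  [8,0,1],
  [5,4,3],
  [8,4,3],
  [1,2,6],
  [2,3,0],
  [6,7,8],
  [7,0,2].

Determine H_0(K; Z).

K has 9 vertices, 27 edges, 18 triangles.
rank ∂_0 = 0, rank ∂_1 = 8 ⇒ b_0 = 9 − 0 − 8 = 1; all invariant factors of ∂_1 are 1 so no torsion. So H_0 = Z.

H_0 ≅ Z.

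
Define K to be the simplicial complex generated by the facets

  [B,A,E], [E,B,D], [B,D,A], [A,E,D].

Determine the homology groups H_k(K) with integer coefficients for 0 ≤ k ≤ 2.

H_0 = Z,  H_1 = 0,  H_2 = Z.

Fix the vertex order A < B < D < E and write every simplex with vertices in increasing order. Then dim K = 2 and the simplices of K are:

  0-simplices (4): A, B, D, E
  1-simplices (6): AB, AD, AE, BD, BE, DE
  2-simplices (4): ABD, ABE, ADE, BDE

giving chain groups C_0 ≅ Z^4, C_1 ≅ Z^6, C_2 ≅ Z^4.

∂_1: C_1 → C_0 is given by ∂[p,q] = [q] − [p]. For instance
  ∂BE = E − B.
The 4×6 boundary matrix has rank 3 and Smith normal form diag(1,1,1).

∂_2: C_2 → C_1 acts by ∂[p,q,r] = [q,r] − [p,r] + [p,q]. For instance
  ∂ADE = DE − AE + AD,
  ∂ABE = BE − AE + AB.
This gives a 6×4 integer matrix of rank 3; reducing to Smith normal form yields diagonal entries (1,1,1).

Computing H_k = (kernel of ∂_k) / (image of ∂_{k+1}):

  H_0: rank C_0 − rank ∂_1 = 4 − 3 = 1, and the invariant factors of ∂_1 are all 1, so H_0 ≅ Z.
  H_1: rank ker ∂_1 − rank ∂_2 = (6 − 3) − 3 = 0, and the invariant factors of ∂_2 are all 1, so H_1 ≅ 0.
  H_2: rank ker ∂_2 − rank ∂_3 = (4 − 3) − 0 = 1, and there is no ∂_3, so H_2 ≅ Z.

As a check, the Euler characteristic is 4 − 6 + 4 = 2, which agrees with 1 − 0 + 1 = 2.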